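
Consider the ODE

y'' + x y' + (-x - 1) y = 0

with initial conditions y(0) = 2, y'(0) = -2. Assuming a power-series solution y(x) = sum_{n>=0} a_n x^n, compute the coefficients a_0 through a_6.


Ansatz: y(x) = sum_{n>=0} a_n x^n, so y'(x) = sum_{n>=1} n a_n x^(n-1) and y''(x) = sum_{n>=2} n(n-1) a_n x^(n-2).
Substitute into P(x) y'' + Q(x) y' + R(x) y = 0 with P(x) = 1, Q(x) = x, R(x) = -x - 1, and match powers of x.
Initial conditions: a_0 = 2, a_1 = -2.
Setting the coefficient of each power of x to zero and solving order by order (substituting the coefficients already found):
  x^0: 2 a_2 - a_0 = 0  ->  2 a_2 = a_0 = 2  ->  a_2 = 1
  x^1: 6 a_3 - a_0 = 0  ->  6 a_3 = a_0 = 2  ->  a_3 = 1/3
  x^2: 12 a_4 + a_2 - a_1 = 0  ->  12 a_4 = -a_2 + a_1 = -3  ->  a_4 = -1/4
  x^3: 20 a_5 + 2 a_3 - a_2 = 0  ->  20 a_5 = -2 a_3 + a_2 = 1/3  ->  a_5 = 1/60
  x^4: 30 a_6 + 3 a_4 - a_3 = 0  ->  30 a_6 = -3 a_4 + a_3 = 13/12  ->  a_6 = 13/360
Truncated series: y(x) = 2 - 2 x + x^2 + (1/3) x^3 - (1/4) x^4 + (1/60) x^5 + (13/360) x^6 + O(x^7).

a_0 = 2; a_1 = -2; a_2 = 1; a_3 = 1/3; a_4 = -1/4; a_5 = 1/60; a_6 = 13/360


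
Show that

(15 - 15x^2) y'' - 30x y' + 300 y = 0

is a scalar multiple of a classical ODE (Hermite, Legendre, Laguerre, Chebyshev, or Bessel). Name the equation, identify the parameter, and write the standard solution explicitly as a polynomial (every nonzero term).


All three coefficients share the factor 15; dividing through by 15 gives  (1 - x^2) y'' - 2x y' + 20 y = 0.
This matches the Legendre equation (1 - x^2) y'' - 2x y' + n(n+1) y = 0 (note the -2x y' term) with n(n+1) = 20, so n = 4; the polynomial solution is P_4(x).
With y = sum_k a_k x^k, matching x^k gives (k+2)(k+1) a_{k+2} = [k(k+1) - n(n+1)] a_k = (k - 4)(k + 5) a_k. The right side vanishes at k = 4, so the series with the parity of 4 terminates at degree 4.
Standard normalization (P_n(1) = 1): leading coefficient (2n)!/(2^n (n!)^2) = 40320/(16*576) = 35/8, so a_4 = 35/8. Work downward with a_k = (k+1)(k+2) a_{k+2} / ((k - 4)(k + 5)):
  a_2 = (3)(4)(35/8) / ((2 - 4)(2 + 5)) = (105/2)/(-14) = -15/4
  a_0 = (1)(2)(-15/4) / ((0 - 4)(0 + 5)) = (-15/2)/(-20) = 3/8
Hence P_4(x) = 35 x^4/8 - 15 x^2/4 + 3/8.

P_4(x); series = 35 x^4/8 - 15 x^2/4 + 3/8


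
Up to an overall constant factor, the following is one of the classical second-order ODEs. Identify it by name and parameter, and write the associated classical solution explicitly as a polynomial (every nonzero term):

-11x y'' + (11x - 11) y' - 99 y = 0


All three coefficients share the factor -11; dividing through by -11 gives  x y'' + (1 - x) y' + 9 y = 0.
This matches the Laguerre equation x y'' + (1 - x) y' + n y = 0 with n = 9; the polynomial solution is L_9(x).
With y = sum_k a_k x^k, matching x^k gives (k+1)k a_{k+1} + (k+1) a_{k+1} - k a_k + n a_k = 0, i.e. (k+1)^2 a_{k+1} = (k - n) a_k = (k - 9) a_k. The right side vanishes at k = 9, so the series terminates at degree 9.
Standard normalization L_n(0) = 1 gives a_0 = 1. Work upward with a_{k+1} = (k - 9) a_k / (k+1)^2:
  a_1 = (0 - 9)(1) / 1^2 = -9/1 = -9
  a_2 = (1 - 9)(-9) / 2^2 = 72/4 = 18
  a_3 = (2 - 9)(18) / 3^2 = -126/9 = -14
  a_4 = (3 - 9)(-14) / 4^2 = 84/16 = 21/4
  a_5 = (4 - 9)(21/4) / 5^2 = (-105/4)/25 = -21/20
  a_6 = (5 - 9)(-21/20) / 6^2 = (21/5)/36 = 7/60
  a_7 = (6 - 9)(7/60) / 7^2 = (-7/20)/49 = -1/140
  a_8 = (7 - 9)(-1/140) / 8^2 = (1/70)/64 = 1/4480
  a_9 = (8 - 9)(1/4480) / 9^2 = (-1/4480)/81 = -1/362880
Hence L_9(x) = -x^9/362880 + x^8/4480 - x^7/140 + 7 x^6/60 - 21 x^5/20 + 21 x^4/4 - 14 x^3 + 18 x^2 - 9 x + 1.

L_9(x); series = -x^9/362880 + x^8/4480 - x^7/140 + 7 x^6/60 - 21 x^5/20 + 21 x^4/4 - 14 x^3 + 18 x^2 - 9 x + 1


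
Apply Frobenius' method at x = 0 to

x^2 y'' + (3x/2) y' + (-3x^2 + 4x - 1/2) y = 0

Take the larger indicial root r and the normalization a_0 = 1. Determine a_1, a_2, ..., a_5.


Write in Frobenius form y'' + (p(x)/x) y' + (q(x)/x^2) y = 0:
  p(x) = 3/2,  q(x) = -3x^2 + 4x - 1/2.
Indicial equation: r(r-1) + (3/2) r + (-1/2) = 0 -> roots r_1 = 1/2, r_2 = -1.
Take r = r_1 = 1/2. Let y(x) = x^r sum_{n>=0} a_n x^n with a_0 = 1.
Substitute y = x^r sum a_n x^n and match x^{r+n}. The recurrence is
  D(n) a_n + 4 a_{n-1} - 3 a_{n-2} = 0,  where D(n) = (r+n)(r+n-1) + (3/2)(r+n) + (-1/2).
  a_n = [-4 a_{n-1} + 3 a_{n-2}] / D(n).
Since the indicial polynomial factors as (r - r_1)(r - r_2), D(n) = (r_1 + n - r_1)(r_1 + n - r_2) = n(n + 3/2).
Evaluating step by step (a_0 = 1):
  n = 1: D(1) = 1(1 + 3/2) = 5/2; numerator = -4(1) = -4; a_1 = (-4)/(5/2) = -8/5
  n = 2: D(2) = 2(2 + 3/2) = 7; numerator = -4(-8/5) + 3(1) = 47/5; a_2 = (47/5)/(7) = 47/35
  n = 3: D(3) = 3(3 + 3/2) = 27/2; numerator = -4(47/35) + 3(-8/5) = -356/35; a_3 = (-356/35)/(27/2) = -712/945
  n = 4: D(4) = 4(4 + 3/2) = 22; numerator = -4(-712/945) + 3(47/35) = 1331/189; a_4 = (1331/189)/(22) = 121/378
  n = 5: D(5) = 5(5 + 3/2) = 65/2; numerator = -4(121/378) + 3(-712/945) = -478/135; a_5 = (-478/135)/(65/2) = -956/8775

r = 1/2; a_0 = 1; a_1 = -8/5; a_2 = 47/35; a_3 = -712/945; a_4 = 121/378; a_5 = -956/8775


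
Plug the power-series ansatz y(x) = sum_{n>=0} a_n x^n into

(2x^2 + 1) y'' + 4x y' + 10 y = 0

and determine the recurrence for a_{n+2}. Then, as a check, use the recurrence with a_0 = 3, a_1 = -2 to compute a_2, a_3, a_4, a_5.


Substitute y = sum_n a_n x^n.
(1 + 2 x^2) y'' contributes (n+2)(n+1) a_{n+2} + 2 n(n-1) a_n at x^n.
4 x y'(x) contributes 4 n a_n at x^n.
10 y(x) contributes 10 a_n at x^n.
Matching x^n: (n+2)(n+1) a_{n+2} + (2 n(n-1) + 4 n + 10) a_n = 0.
Thus a_{n+2} = (-2 n(n-1) - 4 n - 10) / ((n+1)(n+2)) * a_n.

Check with a_0 = 3, a_1 = -2 (apply the recurrence for n = 0, 1, 2, 3): a_0 = 3, a_1 = -2, a_2 = -15, a_3 = 14/3, a_4 = 55/2, a_5 = -119/15.

a_(n+2) = (-2 n(n-1) - 4 n - 10) / ((n+1)(n+2)) * a_n; check: a_0 = 3, a_1 = -2, a_2 = -15, a_3 = 14/3, a_4 = 55/2, a_5 = -119/15


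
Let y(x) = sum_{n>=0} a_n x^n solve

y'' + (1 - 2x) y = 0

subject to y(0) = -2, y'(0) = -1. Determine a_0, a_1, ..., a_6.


Ansatz: y(x) = sum_{n>=0} a_n x^n, so y'(x) = sum_{n>=1} n a_n x^(n-1) and y''(x) = sum_{n>=2} n(n-1) a_n x^(n-2).
Substitute into P(x) y'' + Q(x) y' + R(x) y = 0 with P(x) = 1, Q(x) = 0, R(x) = 1 - 2x, and match powers of x.
Initial conditions: a_0 = -2, a_1 = -1.
Setting the coefficient of each power of x to zero and solving order by order (substituting the coefficients already found):
  x^0: 2 a_2 + a_0 = 0  ->  2 a_2 = -a_0 = 2  ->  a_2 = 1
  x^1: 6 a_3 + a_1 - 2 a_0 = 0  ->  6 a_3 = -a_1 + 2 a_0 = -3  ->  a_3 = -1/2
  x^2: 12 a_4 + a_2 - 2 a_1 = 0  ->  12 a_4 = -a_2 + 2 a_1 = -3  ->  a_4 = -1/4
  x^3: 20 a_5 + a_3 - 2 a_2 = 0  ->  20 a_5 = -a_3 + 2 a_2 = 5/2  ->  a_5 = 1/8
  x^4: 30 a_6 + a_4 - 2 a_3 = 0  ->  30 a_6 = -a_4 + 2 a_3 = -3/4  ->  a_6 = -1/40
Truncated series: y(x) = -2 - x + x^2 - (1/2) x^3 - (1/4) x^4 + (1/8) x^5 - (1/40) x^6 + O(x^7).

a_0 = -2; a_1 = -1; a_2 = 1; a_3 = -1/2; a_4 = -1/4; a_5 = 1/8; a_6 = -1/40


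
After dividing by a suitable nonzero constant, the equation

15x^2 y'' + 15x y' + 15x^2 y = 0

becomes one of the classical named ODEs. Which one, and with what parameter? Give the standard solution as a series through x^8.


All three coefficients share the factor 15; dividing through by 15 gives  x^2 y'' + x y' + x^2 y = 0.
This matches the Bessel equation x^2 y'' + x y' + (x^2 - nu^2) y = 0 with nu^2 = 0, so nu = 0; the solution bounded at x = 0 is J_0(x).
Frobenius at x = 0: indicial roots ±nu; for r = nu the recurrence k(k + 2nu) c_k = -c_{k-2} gives the standard series J_nu(x) = sum_{k>=0} (-1)^k / (k! (k+nu)!) (x/2)^(2k+nu). Evaluate the first 5 terms:
  k = 0: (-1)^0 / (0! * 0! * 2^0) x^0 = 1/(1*1*1) x^0 = (1) x^0
  k = 1: (-1)^1 / (1! * 1! * 2^2) x^2 = -1/(1*1*4) x^2 = (-1/4) x^2
  k = 2: (-1)^2 / (2! * 2! * 2^4) x^4 = 1/(2*2*16) x^4 = (1/64) x^4
  k = 3: (-1)^3 / (3! * 3! * 2^6) x^6 = -1/(6*6*64) x^6 = (-1/2304) x^6
  k = 4: (-1)^4 / (4! * 4! * 2^8) x^8 = 1/(24*24*256) x^8 = (1/147456) x^8
Hence J_0(x) = x^8/147456 - x^6/2304 + x^4/64 - x^2/4 + 1 + ....

J_0(x); series = x^8/147456 - x^6/2304 + x^4/64 - x^2/4 + 1


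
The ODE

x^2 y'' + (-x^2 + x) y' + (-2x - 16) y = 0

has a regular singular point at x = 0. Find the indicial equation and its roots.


Divide by x^2 to reach normal form y'' + P_1(x) y' + P_2(x) y = 0 with P_1(x) = -1 + 1/x and P_2(x) = -2/x - 16/x^2.
x = 0 is a singular point because the y'-coefficient -1 + 1/x has a pole at x = 0 and the y-coefficient -2/x - 16/x^2 has a pole at x = 0.
It is a regular singular point because x P_1(x) = p(x) = 1 - x and x^2 P_2(x) = q(x) = -2x - 16 are polynomials, hence analytic at x = 0.
p(0) = 1,  q(0) = -16.
Indicial equation: r(r-1) + p(0) r + q(0) = 0, i.e. r^2 + (p(0) - 1) r + q(0) = 0, i.e. r^2 - 16 = 0.
Discriminant: (0)^2 - 4(-16) = 64, so r = (0 ± 8)/2.
Solving: r_1 = 4, r_2 = -4.

indicial: r^2 - 16 = 0; roots r_1 = 4, r_2 = -4


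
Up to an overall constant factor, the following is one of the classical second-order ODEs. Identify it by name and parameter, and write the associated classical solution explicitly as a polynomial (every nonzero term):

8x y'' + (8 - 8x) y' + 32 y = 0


All three coefficients share the factor 8; dividing through by 8 gives  x y'' + (1 - x) y' + 4 y = 0.
This matches the Laguerre equation x y'' + (1 - x) y' + n y = 0 with n = 4; the polynomial solution is L_4(x).
With y = sum_k a_k x^k, matching x^k gives (k+1)k a_{k+1} + (k+1) a_{k+1} - k a_k + n a_k = 0, i.e. (k+1)^2 a_{k+1} = (k - n) a_k = (k - 4) a_k. The right side vanishes at k = 4, so the series terminates at degree 4.
Standard normalization L_n(0) = 1 gives a_0 = 1. Work upward with a_{k+1} = (k - 4) a_k / (k+1)^2:
  a_1 = (0 - 4)(1) / 1^2 = -4/1 = -4
  a_2 = (1 - 4)(-4) / 2^2 = 12/4 = 3
  a_3 = (2 - 4)(3) / 3^2 = -6/9 = -2/3
  a_4 = (3 - 4)(-2/3) / 4^2 = (2/3)/16 = 1/24
Hence L_4(x) = x^4/24 - 2 x^3/3 + 3 x^2 - 4 x + 1.

L_4(x); series = x^4/24 - 2 x^3/3 + 3 x^2 - 4 x + 1


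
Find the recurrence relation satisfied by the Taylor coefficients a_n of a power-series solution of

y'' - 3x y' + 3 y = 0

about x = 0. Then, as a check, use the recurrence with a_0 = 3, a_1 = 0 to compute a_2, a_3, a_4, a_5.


Substitute y = sum_n a_n x^n.
y''(x) has coefficient (n+2)(n+1) a_{n+2} at x^n;
-3 x y'(x) has coefficient -3 n a_n at x^n (shift);
3 y(x) has coefficient 3 a_n at x^n.
Matching x^n: (n+2)(n+1) a_{n+2} + (-3n + 3) a_n = 0.
Thus a_{n+2} = (3n - 3) / ((n+1)(n+2)) * a_n.

Check with a_0 = 3, a_1 = 0 (apply the recurrence for n = 0, 1, 2, 3): a_0 = 3, a_1 = 0, a_2 = -9/2, a_3 = 0, a_4 = -9/8, a_5 = 0.

a_(n+2) = (3n - 3) / ((n+1)(n+2)) * a_n; check: a_0 = 3, a_1 = 0, a_2 = -9/2, a_3 = 0, a_4 = -9/8, a_5 = 0


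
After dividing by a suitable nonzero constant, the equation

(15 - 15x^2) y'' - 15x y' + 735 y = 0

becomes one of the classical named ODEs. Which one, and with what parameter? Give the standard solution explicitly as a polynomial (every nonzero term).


All three coefficients share the factor 15; dividing through by 15 gives  (1 - x^2) y'' - x y' + 49 y = 0.
This matches the Chebyshev equation (1 - x^2) y'' - x y' + n^2 y = 0 (note the -x y' term, not -2x y') with n^2 = 49, so n = 7; the polynomial solution is T_7(x).
With y = sum_k a_k x^k, matching x^k gives (k+2)(k+1) a_{k+2} = (k^2 - n^2) a_k = (k - 7)(k + 7) a_k. The right side vanishes at k = 7, so the series with the parity of 7 terminates at degree 7.
Standard normalization: leading coefficient of T_n is 2^(n-1), so a_7 = 2^6 = 64. Work downward with a_k = (k+1)(k+2) a_{k+2} / ((k - 7)(k + 7)):
  a_5 = (6)(7)(64) / ((5 - 7)(5 + 7)) = 2688/(-24) = -112
  a_3 = (4)(5)(-112) / ((3 - 7)(3 + 7)) = -2240/(-40) = 56
  a_1 = (2)(3)(56) / ((1 - 7)(1 + 7)) = 336/(-48) = -7
Hence T_7(x) = 64 x^7 - 112 x^5 + 56 x^3 - 7 x.

T_7(x); series = 64 x^7 - 112 x^5 + 56 x^3 - 7 x


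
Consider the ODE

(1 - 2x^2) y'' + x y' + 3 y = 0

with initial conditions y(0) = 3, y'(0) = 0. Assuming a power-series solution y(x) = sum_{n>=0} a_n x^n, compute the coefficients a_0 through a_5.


Ansatz: y(x) = sum_{n>=0} a_n x^n, so y'(x) = sum_{n>=1} n a_n x^(n-1) and y''(x) = sum_{n>=2} n(n-1) a_n x^(n-2).
Substitute into P(x) y'' + Q(x) y' + R(x) y = 0 with P(x) = 1 - 2x^2, Q(x) = x, R(x) = 3, and match powers of x.
Initial conditions: a_0 = 3, a_1 = 0.
Setting the coefficient of each power of x to zero and solving order by order (substituting the coefficients already found):
  x^0: 2 a_2 + 3 a_0 = 0  ->  2 a_2 = -3 a_0 = -9  ->  a_2 = -9/2
  x^1: 6 a_3 + 4 a_1 = 0  ->  6 a_3 = -4 a_1 = 0  ->  a_3 = 0
  x^2: 12 a_4 + a_2 = 0  ->  12 a_4 = -a_2 = 9/2  ->  a_4 = 3/8
  x^3: 20 a_5 - 6 a_3 = 0  ->  20 a_5 = 6 a_3 = 0  ->  a_5 = 0
Truncated series: y(x) = 3 - (9/2) x^2 + (3/8) x^4 + O(x^6).

a_0 = 3; a_1 = 0; a_2 = -9/2; a_3 = 0; a_4 = 3/8; a_5 = 0


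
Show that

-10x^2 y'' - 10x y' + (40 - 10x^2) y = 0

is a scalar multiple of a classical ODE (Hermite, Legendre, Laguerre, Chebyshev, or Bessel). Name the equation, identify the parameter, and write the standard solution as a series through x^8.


All three coefficients share the factor -10; dividing through by -10 gives  x^2 y'' + x y' + (x^2 - 4) y = 0.
This matches the Bessel equation x^2 y'' + x y' + (x^2 - nu^2) y = 0 with nu^2 = 4, so nu = 2; the solution bounded at x = 0 is J_2(x).
Frobenius at x = 0: indicial roots ±nu; for r = nu the recurrence k(k + 2nu) c_k = -c_{k-2} gives the standard series J_nu(x) = sum_{k>=0} (-1)^k / (k! (k+nu)!) (x/2)^(2k+nu). Evaluate the first 4 terms:
  k = 0: (-1)^0 / (0! * 2! * 2^2) x^2 = 1/(1*2*4) x^2 = (1/8) x^2
  k = 1: (-1)^1 / (1! * 3! * 2^4) x^4 = -1/(1*6*16) x^4 = (-1/96) x^4
  k = 2: (-1)^2 / (2! * 4! * 2^6) x^6 = 1/(2*24*64) x^6 = (1/3072) x^6
  k = 3: (-1)^3 / (3! * 5! * 2^8) x^8 = -1/(6*120*256) x^8 = (-1/184320) x^8
Hence J_2(x) = -x^8/184320 + x^6/3072 - x^4/96 + x^2/8 + ....

J_2(x); series = -x^8/184320 + x^6/3072 - x^4/96 + x^2/8


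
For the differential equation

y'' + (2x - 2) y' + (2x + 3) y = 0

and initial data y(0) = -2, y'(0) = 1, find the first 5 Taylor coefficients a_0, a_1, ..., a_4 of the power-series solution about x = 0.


Ansatz: y(x) = sum_{n>=0} a_n x^n, so y'(x) = sum_{n>=1} n a_n x^(n-1) and y''(x) = sum_{n>=2} n(n-1) a_n x^(n-2).
Substitute into P(x) y'' + Q(x) y' + R(x) y = 0 with P(x) = 1, Q(x) = 2x - 2, R(x) = 2x + 3, and match powers of x.
Initial conditions: a_0 = -2, a_1 = 1.
Setting the coefficient of each power of x to zero and solving order by order (substituting the coefficients already found):
  x^0: 2 a_2 - 2 a_1 + 3 a_0 = 0  ->  2 a_2 = 2 a_1 - 3 a_0 = 8  ->  a_2 = 4
  x^1: 6 a_3 - 4 a_2 + 5 a_1 + 2 a_0 = 0  ->  6 a_3 = 4 a_2 - 5 a_1 - 2 a_0 = 15  ->  a_3 = 5/2
  x^2: 12 a_4 - 6 a_3 + 7 a_2 + 2 a_1 = 0  ->  12 a_4 = 6 a_3 - 7 a_2 - 2 a_1 = -15  ->  a_4 = -5/4
Truncated series: y(x) = -2 + x + 4 x^2 + (5/2) x^3 - (5/4) x^4 + O(x^5).

a_0 = -2; a_1 = 1; a_2 = 4; a_3 = 5/2; a_4 = -5/4


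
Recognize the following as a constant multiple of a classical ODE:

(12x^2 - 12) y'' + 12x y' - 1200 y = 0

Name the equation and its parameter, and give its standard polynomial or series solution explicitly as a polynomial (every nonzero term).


All three coefficients share the factor -12; dividing through by -12 gives  (1 - x^2) y'' - x y' + 100 y = 0.
This matches the Chebyshev equation (1 - x^2) y'' - x y' + n^2 y = 0 (note the -x y' term, not -2x y') with n^2 = 100, so n = 10; the polynomial solution is T_10(x).
With y = sum_k a_k x^k, matching x^k gives (k+2)(k+1) a_{k+2} = (k^2 - n^2) a_k = (k - 10)(k + 10) a_k. The right side vanishes at k = 10, so the series with the parity of 10 terminates at degree 10.
Standard normalization: leading coefficient of T_n is 2^(n-1), so a_10 = 2^9 = 512. Work downward with a_k = (k+1)(k+2) a_{k+2} / ((k - 10)(k + 10)):
  a_8 = (9)(10)(512) / ((8 - 10)(8 + 10)) = 46080/(-36) = -1280
  a_6 = (7)(8)(-1280) / ((6 - 10)(6 + 10)) = -71680/(-64) = 1120
  a_4 = (5)(6)(1120) / ((4 - 10)(4 + 10)) = 33600/(-84) = -400
  a_2 = (3)(4)(-400) / ((2 - 10)(2 + 10)) = -4800/(-96) = 50
  a_0 = (1)(2)(50) / ((0 - 10)(0 + 10)) = 100/(-100) = -1
Hence T_10(x) = 512 x^10 - 1280 x^8 + 1120 x^6 - 400 x^4 + 50 x^2 - 1.

T_10(x); series = 512 x^10 - 1280 x^8 + 1120 x^6 - 400 x^4 + 50 x^2 - 1


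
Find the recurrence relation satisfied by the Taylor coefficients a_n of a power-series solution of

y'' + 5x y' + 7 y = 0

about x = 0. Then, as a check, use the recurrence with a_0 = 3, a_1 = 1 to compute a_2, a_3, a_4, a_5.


Substitute y = sum_n a_n x^n.
y''(x) has coefficient (n+2)(n+1) a_{n+2} at x^n;
5 x y'(x) has coefficient 5 n a_n at x^n (shift);
7 y(x) has coefficient 7 a_n at x^n.
Matching x^n: (n+2)(n+1) a_{n+2} + (5n + 7) a_n = 0.
Thus a_{n+2} = (-5n - 7) / ((n+1)(n+2)) * a_n.

Check with a_0 = 3, a_1 = 1 (apply the recurrence for n = 0, 1, 2, 3): a_0 = 3, a_1 = 1, a_2 = -21/2, a_3 = -2, a_4 = 119/8, a_5 = 11/5.

a_(n+2) = (-5n - 7) / ((n+1)(n+2)) * a_n; check: a_0 = 3, a_1 = 1, a_2 = -21/2, a_3 = -2, a_4 = 119/8, a_5 = 11/5


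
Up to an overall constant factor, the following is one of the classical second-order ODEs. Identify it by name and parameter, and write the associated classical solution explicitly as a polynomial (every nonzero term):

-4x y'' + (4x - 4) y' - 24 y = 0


All three coefficients share the factor -4; dividing through by -4 gives  x y'' + (1 - x) y' + 6 y = 0.
This matches the Laguerre equation x y'' + (1 - x) y' + n y = 0 with n = 6; the polynomial solution is L_6(x).
With y = sum_k a_k x^k, matching x^k gives (k+1)k a_{k+1} + (k+1) a_{k+1} - k a_k + n a_k = 0, i.e. (k+1)^2 a_{k+1} = (k - n) a_k = (k - 6) a_k. The right side vanishes at k = 6, so the series terminates at degree 6.
Standard normalization L_n(0) = 1 gives a_0 = 1. Work upward with a_{k+1} = (k - 6) a_k / (k+1)^2:
  a_1 = (0 - 6)(1) / 1^2 = -6/1 = -6
  a_2 = (1 - 6)(-6) / 2^2 = 30/4 = 15/2
  a_3 = (2 - 6)(15/2) / 3^2 = -30/9 = -10/3
  a_4 = (3 - 6)(-10/3) / 4^2 = 10/16 = 5/8
  a_5 = (4 - 6)(5/8) / 5^2 = (-5/4)/25 = -1/20
  a_6 = (5 - 6)(-1/20) / 6^2 = (1/20)/36 = 1/720
Hence L_6(x) = x^6/720 - x^5/20 + 5 x^4/8 - 10 x^3/3 + 15 x^2/2 - 6 x + 1.

L_6(x); series = x^6/720 - x^5/20 + 5 x^4/8 - 10 x^3/3 + 15 x^2/2 - 6 x + 1


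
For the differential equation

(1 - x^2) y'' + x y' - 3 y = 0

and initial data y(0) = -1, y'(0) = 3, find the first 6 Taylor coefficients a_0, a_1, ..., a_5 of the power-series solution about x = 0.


Ansatz: y(x) = sum_{n>=0} a_n x^n, so y'(x) = sum_{n>=1} n a_n x^(n-1) and y''(x) = sum_{n>=2} n(n-1) a_n x^(n-2).
Substitute into P(x) y'' + Q(x) y' + R(x) y = 0 with P(x) = 1 - x^2, Q(x) = x, R(x) = -3, and match powers of x.
Initial conditions: a_0 = -1, a_1 = 3.
Setting the coefficient of each power of x to zero and solving order by order (substituting the coefficients already found):
  x^0: 2 a_2 - 3 a_0 = 0  ->  2 a_2 = 3 a_0 = -3  ->  a_2 = -3/2
  x^1: 6 a_3 - 2 a_1 = 0  ->  6 a_3 = 2 a_1 = 6  ->  a_3 = 1
  x^2: 12 a_4 - 3 a_2 = 0  ->  12 a_4 = 3 a_2 = -9/2  ->  a_4 = -3/8
  x^3: 20 a_5 - 6 a_3 = 0  ->  20 a_5 = 6 a_3 = 6  ->  a_5 = 3/10
Truncated series: y(x) = -1 + 3 x - (3/2) x^2 + x^3 - (3/8) x^4 + (3/10) x^5 + O(x^6).

a_0 = -1; a_1 = 3; a_2 = -3/2; a_3 = 1; a_4 = -3/8; a_5 = 3/10


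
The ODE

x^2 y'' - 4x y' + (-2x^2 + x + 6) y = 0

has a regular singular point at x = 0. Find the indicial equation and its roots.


Divide by x^2 to reach normal form y'' + P_1(x) y' + P_2(x) y = 0 with P_1(x) = -4/x and P_2(x) = -2 + 1/x + 6/x^2.
x = 0 is a singular point because the y'-coefficient -4/x has a pole at x = 0 and the y-coefficient -2 + 1/x + 6/x^2 has a pole at x = 0.
It is a regular singular point because x P_1(x) = p(x) = -4 and x^2 P_2(x) = q(x) = -2x^2 + x + 6 are polynomials, hence analytic at x = 0.
p(0) = -4,  q(0) = 6.
Indicial equation: r(r-1) + p(0) r + q(0) = 0, i.e. r^2 + (p(0) - 1) r + q(0) = 0, i.e. r^2 - 5 r + 6 = 0.
Discriminant: (-5)^2 - 4(6) = 1, so r = (5 ± 1)/2.
Solving: r_1 = 3, r_2 = 2.

indicial: r^2 - 5 r + 6 = 0; roots r_1 = 3, r_2 = 2


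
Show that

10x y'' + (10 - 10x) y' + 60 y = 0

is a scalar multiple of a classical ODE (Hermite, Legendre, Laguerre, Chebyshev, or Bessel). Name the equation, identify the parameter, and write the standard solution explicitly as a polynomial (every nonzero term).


All three coefficients share the factor 10; dividing through by 10 gives  x y'' + (1 - x) y' + 6 y = 0.
This matches the Laguerre equation x y'' + (1 - x) y' + n y = 0 with n = 6; the polynomial solution is L_6(x).
With y = sum_k a_k x^k, matching x^k gives (k+1)k a_{k+1} + (k+1) a_{k+1} - k a_k + n a_k = 0, i.e. (k+1)^2 a_{k+1} = (k - n) a_k = (k - 6) a_k. The right side vanishes at k = 6, so the series terminates at degree 6.
Standard normalization L_n(0) = 1 gives a_0 = 1. Work upward with a_{k+1} = (k - 6) a_k / (k+1)^2:
  a_1 = (0 - 6)(1) / 1^2 = -6/1 = -6
  a_2 = (1 - 6)(-6) / 2^2 = 30/4 = 15/2
  a_3 = (2 - 6)(15/2) / 3^2 = -30/9 = -10/3
  a_4 = (3 - 6)(-10/3) / 4^2 = 10/16 = 5/8
  a_5 = (4 - 6)(5/8) / 5^2 = (-5/4)/25 = -1/20
  a_6 = (5 - 6)(-1/20) / 6^2 = (1/20)/36 = 1/720
Hence L_6(x) = x^6/720 - x^5/20 + 5 x^4/8 - 10 x^3/3 + 15 x^2/2 - 6 x + 1.

L_6(x); series = x^6/720 - x^5/20 + 5 x^4/8 - 10 x^3/3 + 15 x^2/2 - 6 x + 1


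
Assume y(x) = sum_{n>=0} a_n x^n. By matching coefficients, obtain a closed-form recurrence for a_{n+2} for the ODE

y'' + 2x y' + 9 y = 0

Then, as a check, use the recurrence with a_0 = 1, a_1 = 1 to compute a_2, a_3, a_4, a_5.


Substitute y = sum_n a_n x^n.
y''(x) has coefficient (n+2)(n+1) a_{n+2} at x^n;
2 x y'(x) has coefficient 2 n a_n at x^n (shift);
9 y(x) has coefficient 9 a_n at x^n.
Matching x^n: (n+2)(n+1) a_{n+2} + (2n + 9) a_n = 0.
Thus a_{n+2} = (-2n - 9) / ((n+1)(n+2)) * a_n.

Check with a_0 = 1, a_1 = 1 (apply the recurrence for n = 0, 1, 2, 3): a_0 = 1, a_1 = 1, a_2 = -9/2, a_3 = -11/6, a_4 = 39/8, a_5 = 11/8.

a_(n+2) = (-2n - 9) / ((n+1)(n+2)) * a_n; check: a_0 = 1, a_1 = 1, a_2 = -9/2, a_3 = -11/6, a_4 = 39/8, a_5 = 11/8


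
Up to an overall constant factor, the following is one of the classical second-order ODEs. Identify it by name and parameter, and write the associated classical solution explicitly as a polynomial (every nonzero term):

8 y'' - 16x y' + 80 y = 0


All three coefficients share the factor 8; dividing through by 8 gives  y'' - 2x y' + 10 y = 0.
This matches the Hermite equation y'' - 2x y' + 2n y = 0 with 2n = 10, so n = 5; the polynomial solution is H_5(x).
With y = sum_k a_k x^k, matching x^k gives (k+2)(k+1) a_{k+2} = 2(k - n) a_k = 2(k - 5) a_k. The right side vanishes at k = 5, so the series with the parity of 5 terminates at degree 5.
Standard normalization: leading coefficient of H_n is 2^n, so a_5 = 2^5 = 32. Work downward with a_k = (k+1)(k+2) a_{k+2} / (2(k - n)):
  a_3 = (4)(5)(32) / (2(3 - 5)) = 640/(-4) = -160
  a_1 = (2)(3)(-160) / (2(1 - 5)) = -960/(-8) = 120
Hence H_5(x) = 32 x^5 - 160 x^3 + 120 x.

H_5(x); series = 32 x^5 - 160 x^3 + 120 x


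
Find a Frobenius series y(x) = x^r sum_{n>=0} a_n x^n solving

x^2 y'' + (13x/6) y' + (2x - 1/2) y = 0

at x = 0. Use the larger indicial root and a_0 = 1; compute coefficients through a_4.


Write in Frobenius form y'' + (p(x)/x) y' + (q(x)/x^2) y = 0:
  p(x) = 13/6,  q(x) = 2x - 1/2.
Indicial equation: r(r-1) + (13/6) r + (-1/2) = 0 -> roots r_1 = 1/3, r_2 = -3/2.
Take r = r_1 = 1/3. Let y(x) = x^r sum_{n>=0} a_n x^n with a_0 = 1.
Substitute y = x^r sum a_n x^n and match x^{r+n}. The recurrence is
  D(n) a_n + 2 a_{n-1} = 0,  where D(n) = (r+n)(r+n-1) + (13/6)(r+n) + (-1/2).
  a_n = -2 / D(n) * a_{n-1}.
Since the indicial polynomial factors as (r - r_1)(r - r_2), D(n) = (r_1 + n - r_1)(r_1 + n - r_2) = n(n + 11/6).
Evaluating step by step (a_0 = 1):
  n = 1: D(1) = 1(1 + 11/6) = 17/6; numerator = -2(1) = -2; a_1 = (-2)/(17/6) = -12/17
  n = 2: D(2) = 2(2 + 11/6) = 23/3; numerator = -2(-12/17) = 24/17; a_2 = (24/17)/(23/3) = 72/391
  n = 3: D(3) = 3(3 + 11/6) = 29/2; numerator = -2(72/391) = -144/391; a_3 = (-144/391)/(29/2) = -288/11339
  n = 4: D(4) = 4(4 + 11/6) = 70/3; numerator = -2(-288/11339) = 576/11339; a_4 = (576/11339)/(70/3) = 864/396865

r = 1/3; a_0 = 1; a_1 = -12/17; a_2 = 72/391; a_3 = -288/11339; a_4 = 864/396865


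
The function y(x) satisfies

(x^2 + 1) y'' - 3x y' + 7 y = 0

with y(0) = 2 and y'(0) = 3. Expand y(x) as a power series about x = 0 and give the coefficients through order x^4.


Ansatz: y(x) = sum_{n>=0} a_n x^n, so y'(x) = sum_{n>=1} n a_n x^(n-1) and y''(x) = sum_{n>=2} n(n-1) a_n x^(n-2).
Substitute into P(x) y'' + Q(x) y' + R(x) y = 0 with P(x) = x^2 + 1, Q(x) = -3x, R(x) = 7, and match powers of x.
Initial conditions: a_0 = 2, a_1 = 3.
Setting the coefficient of each power of x to zero and solving order by order (substituting the coefficients already found):
  x^0: 2 a_2 + 7 a_0 = 0  ->  2 a_2 = -7 a_0 = -14  ->  a_2 = -7
  x^1: 6 a_3 + 4 a_1 = 0  ->  6 a_3 = -4 a_1 = -12  ->  a_3 = -2
  x^2: 12 a_4 + 3 a_2 = 0  ->  12 a_4 = -3 a_2 = 21  ->  a_4 = 7/4
Truncated series: y(x) = 2 + 3 x - 7 x^2 - 2 x^3 + (7/4) x^4 + O(x^5).

a_0 = 2; a_1 = 3; a_2 = -7; a_3 = -2; a_4 = 7/4


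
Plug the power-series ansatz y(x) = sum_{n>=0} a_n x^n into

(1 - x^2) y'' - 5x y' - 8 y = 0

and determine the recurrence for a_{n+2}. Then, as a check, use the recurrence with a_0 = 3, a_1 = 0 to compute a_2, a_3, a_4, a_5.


Substitute y = sum_n a_n x^n.
(1 - 1 x^2) y'' contributes (n+2)(n+1) a_{n+2} - n(n-1) a_n at x^n.
-5 x y'(x) contributes -5 n a_n at x^n.
-8 y(x) contributes -8 a_n at x^n.
Matching x^n: (n+2)(n+1) a_{n+2} + (-n(n-1) - 5 n - 8) a_n = 0.
Thus a_{n+2} = (n(n-1) + 5 n + 8) / ((n+1)(n+2)) * a_n.

Check with a_0 = 3, a_1 = 0 (apply the recurrence for n = 0, 1, 2, 3): a_0 = 3, a_1 = 0, a_2 = 12, a_3 = 0, a_4 = 20, a_5 = 0.

a_(n+2) = (n(n-1) + 5 n + 8) / ((n+1)(n+2)) * a_n; check: a_0 = 3, a_1 = 0, a_2 = 12, a_3 = 0, a_4 = 20, a_5 = 0


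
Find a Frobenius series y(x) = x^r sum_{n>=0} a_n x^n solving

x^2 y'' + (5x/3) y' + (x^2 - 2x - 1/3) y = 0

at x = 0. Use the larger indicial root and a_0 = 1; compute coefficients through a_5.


Write in Frobenius form y'' + (p(x)/x) y' + (q(x)/x^2) y = 0:
  p(x) = 5/3,  q(x) = x^2 - 2x - 1/3.
Indicial equation: r(r-1) + (5/3) r + (-1/3) = 0 -> roots r_1 = 1/3, r_2 = -1.
Take r = r_1 = 1/3. Let y(x) = x^r sum_{n>=0} a_n x^n with a_0 = 1.
Substitute y = x^r sum a_n x^n and match x^{r+n}. The recurrence is
  D(n) a_n - 2 a_{n-1} + 1 a_{n-2} = 0,  where D(n) = (r+n)(r+n-1) + (5/3)(r+n) + (-1/3).
  a_n = [2 a_{n-1} - 1 a_{n-2}] / D(n).
Since the indicial polynomial factors as (r - r_1)(r - r_2), D(n) = (r_1 + n - r_1)(r_1 + n - r_2) = n(n + 4/3).
Evaluating step by step (a_0 = 1):
  n = 1: D(1) = 1(1 + 4/3) = 7/3; numerator = 2(1) = 2; a_1 = (2)/(7/3) = 6/7
  n = 2: D(2) = 2(2 + 4/3) = 20/3; numerator = 2(6/7) - 1(1) = 5/7; a_2 = (5/7)/(20/3) = 3/28
  n = 3: D(3) = 3(3 + 4/3) = 13; numerator = 2(3/28) - 1(6/7) = -9/14; a_3 = (-9/14)/(13) = -9/182
  n = 4: D(4) = 4(4 + 4/3) = 64/3; numerator = 2(-9/182) - 1(3/28) = -75/364; a_4 = (-75/364)/(64/3) = -225/23296
  n = 5: D(5) = 5(5 + 4/3) = 95/3; numerator = 2(-225/23296) - 1(-9/182) = 27/896; a_5 = (27/896)/(95/3) = 81/85120

r = 1/3; a_0 = 1; a_1 = 6/7; a_2 = 3/28; a_3 = -9/182; a_4 = -225/23296; a_5 = 81/85120


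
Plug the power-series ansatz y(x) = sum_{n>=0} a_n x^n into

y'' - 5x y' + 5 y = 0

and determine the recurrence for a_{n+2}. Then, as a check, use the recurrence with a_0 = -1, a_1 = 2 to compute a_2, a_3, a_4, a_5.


Substitute y = sum_n a_n x^n.
y''(x) has coefficient (n+2)(n+1) a_{n+2} at x^n;
-5 x y'(x) has coefficient -5 n a_n at x^n (shift);
5 y(x) has coefficient 5 a_n at x^n.
Matching x^n: (n+2)(n+1) a_{n+2} + (-5n + 5) a_n = 0.
Thus a_{n+2} = (5n - 5) / ((n+1)(n+2)) * a_n.

Check with a_0 = -1, a_1 = 2 (apply the recurrence for n = 0, 1, 2, 3): a_0 = -1, a_1 = 2, a_2 = 5/2, a_3 = 0, a_4 = 25/24, a_5 = 0.

a_(n+2) = (5n - 5) / ((n+1)(n+2)) * a_n; check: a_0 = -1, a_1 = 2, a_2 = 5/2, a_3 = 0, a_4 = 25/24, a_5 = 0


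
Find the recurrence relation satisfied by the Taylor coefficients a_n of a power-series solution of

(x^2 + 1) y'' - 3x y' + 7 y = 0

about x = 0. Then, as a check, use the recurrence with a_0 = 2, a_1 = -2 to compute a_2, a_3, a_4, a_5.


Substitute y = sum_n a_n x^n.
(1 + 1 x^2) y'' contributes (n+2)(n+1) a_{n+2} + n(n-1) a_n at x^n.
-3 x y'(x) contributes -3 n a_n at x^n.
7 y(x) contributes 7 a_n at x^n.
Matching x^n: (n+2)(n+1) a_{n+2} + (n(n-1) - 3 n + 7) a_n = 0.
Thus a_{n+2} = (-n(n-1) + 3 n - 7) / ((n+1)(n+2)) * a_n.

Check with a_0 = 2, a_1 = -2 (apply the recurrence for n = 0, 1, 2, 3): a_0 = 2, a_1 = -2, a_2 = -7, a_3 = 4/3, a_4 = 7/4, a_5 = -4/15.

a_(n+2) = (-n(n-1) + 3 n - 7) / ((n+1)(n+2)) * a_n; check: a_0 = 2, a_1 = -2, a_2 = -7, a_3 = 4/3, a_4 = 7/4, a_5 = -4/15


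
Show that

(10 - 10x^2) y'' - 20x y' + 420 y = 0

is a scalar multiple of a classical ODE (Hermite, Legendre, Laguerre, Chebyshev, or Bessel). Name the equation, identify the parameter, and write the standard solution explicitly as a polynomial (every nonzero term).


All three coefficients share the factor 10; dividing through by 10 gives  (1 - x^2) y'' - 2x y' + 42 y = 0.
This matches the Legendre equation (1 - x^2) y'' - 2x y' + n(n+1) y = 0 (note the -2x y' term) with n(n+1) = 42, so n = 6; the polynomial solution is P_6(x).
With y = sum_k a_k x^k, matching x^k gives (k+2)(k+1) a_{k+2} = [k(k+1) - n(n+1)] a_k = (k - 6)(k + 7) a_k. The right side vanishes at k = 6, so the series with the parity of 6 terminates at degree 6.
Standard normalization (P_n(1) = 1): leading coefficient (2n)!/(2^n (n!)^2) = 479001600/(64*518400) = 231/16, so a_6 = 231/16. Work downward with a_k = (k+1)(k+2) a_{k+2} / ((k - 6)(k + 7)):
  a_4 = (5)(6)(231/16) / ((4 - 6)(4 + 7)) = (3465/8)/(-22) = -315/16
  a_2 = (3)(4)(-315/16) / ((2 - 6)(2 + 7)) = (-945/4)/(-36) = 105/16
  a_0 = (1)(2)(105/16) / ((0 - 6)(0 + 7)) = (105/8)/(-42) = -5/16
Hence P_6(x) = 231 x^6/16 - 315 x^4/16 + 105 x^2/16 - 5/16.

P_6(x); series = 231 x^6/16 - 315 x^4/16 + 105 x^2/16 - 5/16


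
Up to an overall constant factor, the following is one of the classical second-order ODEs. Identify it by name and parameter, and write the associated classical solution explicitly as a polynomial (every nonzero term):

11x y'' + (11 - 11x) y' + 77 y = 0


All three coefficients share the factor 11; dividing through by 11 gives  x y'' + (1 - x) y' + 7 y = 0.
This matches the Laguerre equation x y'' + (1 - x) y' + n y = 0 with n = 7; the polynomial solution is L_7(x).
With y = sum_k a_k x^k, matching x^k gives (k+1)k a_{k+1} + (k+1) a_{k+1} - k a_k + n a_k = 0, i.e. (k+1)^2 a_{k+1} = (k - n) a_k = (k - 7) a_k. The right side vanishes at k = 7, so the series terminates at degree 7.
Standard normalization L_n(0) = 1 gives a_0 = 1. Work upward with a_{k+1} = (k - 7) a_k / (k+1)^2:
  a_1 = (0 - 7)(1) / 1^2 = -7/1 = -7
  a_2 = (1 - 7)(-7) / 2^2 = 42/4 = 21/2
  a_3 = (2 - 7)(21/2) / 3^2 = (-105/2)/9 = -35/6
  a_4 = (3 - 7)(-35/6) / 4^2 = (70/3)/16 = 35/24
  a_5 = (4 - 7)(35/24) / 5^2 = (-35/8)/25 = -7/40
  a_6 = (5 - 7)(-7/40) / 6^2 = (7/20)/36 = 7/720
  a_7 = (6 - 7)(7/720) / 7^2 = (-7/720)/49 = -1/5040
Hence L_7(x) = -x^7/5040 + 7 x^6/720 - 7 x^5/40 + 35 x^4/24 - 35 x^3/6 + 21 x^2/2 - 7 x + 1.

L_7(x); series = -x^7/5040 + 7 x^6/720 - 7 x^5/40 + 35 x^4/24 - 35 x^3/6 + 21 x^2/2 - 7 x + 1


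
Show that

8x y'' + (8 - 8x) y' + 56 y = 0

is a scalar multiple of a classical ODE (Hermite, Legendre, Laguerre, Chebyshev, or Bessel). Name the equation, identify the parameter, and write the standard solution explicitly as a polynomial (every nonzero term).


All three coefficients share the factor 8; dividing through by 8 gives  x y'' + (1 - x) y' + 7 y = 0.
This matches the Laguerre equation x y'' + (1 - x) y' + n y = 0 with n = 7; the polynomial solution is L_7(x).
With y = sum_k a_k x^k, matching x^k gives (k+1)k a_{k+1} + (k+1) a_{k+1} - k a_k + n a_k = 0, i.e. (k+1)^2 a_{k+1} = (k - n) a_k = (k - 7) a_k. The right side vanishes at k = 7, so the series terminates at degree 7.
Standard normalization L_n(0) = 1 gives a_0 = 1. Work upward with a_{k+1} = (k - 7) a_k / (k+1)^2:
  a_1 = (0 - 7)(1) / 1^2 = -7/1 = -7
  a_2 = (1 - 7)(-7) / 2^2 = 42/4 = 21/2
  a_3 = (2 - 7)(21/2) / 3^2 = (-105/2)/9 = -35/6
  a_4 = (3 - 7)(-35/6) / 4^2 = (70/3)/16 = 35/24
  a_5 = (4 - 7)(35/24) / 5^2 = (-35/8)/25 = -7/40
  a_6 = (5 - 7)(-7/40) / 6^2 = (7/20)/36 = 7/720
  a_7 = (6 - 7)(7/720) / 7^2 = (-7/720)/49 = -1/5040
Hence L_7(x) = -x^7/5040 + 7 x^6/720 - 7 x^5/40 + 35 x^4/24 - 35 x^3/6 + 21 x^2/2 - 7 x + 1.

L_7(x); series = -x^7/5040 + 7 x^6/720 - 7 x^5/40 + 35 x^4/24 - 35 x^3/6 + 21 x^2/2 - 7 x + 1


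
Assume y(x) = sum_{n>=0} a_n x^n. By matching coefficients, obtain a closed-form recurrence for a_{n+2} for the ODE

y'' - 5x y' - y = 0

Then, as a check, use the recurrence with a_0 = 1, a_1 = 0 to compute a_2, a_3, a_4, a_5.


Substitute y = sum_n a_n x^n.
y''(x) has coefficient (n+2)(n+1) a_{n+2} at x^n;
-5 x y'(x) has coefficient -5 n a_n at x^n (shift);
-y(x) has coefficient -1 a_n at x^n.
Matching x^n: (n+2)(n+1) a_{n+2} + (-5n - 1) a_n = 0.
Thus a_{n+2} = (5n + 1) / ((n+1)(n+2)) * a_n.

Check with a_0 = 1, a_1 = 0 (apply the recurrence for n = 0, 1, 2, 3): a_0 = 1, a_1 = 0, a_2 = 1/2, a_3 = 0, a_4 = 11/24, a_5 = 0.

a_(n+2) = (5n + 1) / ((n+1)(n+2)) * a_n; check: a_0 = 1, a_1 = 0, a_2 = 1/2, a_3 = 0, a_4 = 11/24, a_5 = 0


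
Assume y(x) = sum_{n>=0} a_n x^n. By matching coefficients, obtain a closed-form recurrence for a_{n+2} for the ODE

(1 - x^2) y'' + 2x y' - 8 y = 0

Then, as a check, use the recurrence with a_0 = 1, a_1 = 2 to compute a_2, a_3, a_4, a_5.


Substitute y = sum_n a_n x^n.
(1 - 1 x^2) y'' contributes (n+2)(n+1) a_{n+2} - n(n-1) a_n at x^n.
2 x y'(x) contributes 2 n a_n at x^n.
-8 y(x) contributes -8 a_n at x^n.
Matching x^n: (n+2)(n+1) a_{n+2} + (-n(n-1) + 2 n - 8) a_n = 0.
Thus a_{n+2} = (n(n-1) - 2 n + 8) / ((n+1)(n+2)) * a_n.

Check with a_0 = 1, a_1 = 2 (apply the recurrence for n = 0, 1, 2, 3): a_0 = 1, a_1 = 2, a_2 = 4, a_3 = 2, a_4 = 2, a_5 = 4/5.

a_(n+2) = (n(n-1) - 2 n + 8) / ((n+1)(n+2)) * a_n; check: a_0 = 1, a_1 = 2, a_2 = 4, a_3 = 2, a_4 = 2, a_5 = 4/5


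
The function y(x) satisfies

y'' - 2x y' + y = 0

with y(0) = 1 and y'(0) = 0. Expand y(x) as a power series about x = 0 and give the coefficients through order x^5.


Ansatz: y(x) = sum_{n>=0} a_n x^n, so y'(x) = sum_{n>=1} n a_n x^(n-1) and y''(x) = sum_{n>=2} n(n-1) a_n x^(n-2).
Substitute into P(x) y'' + Q(x) y' + R(x) y = 0 with P(x) = 1, Q(x) = -2x, R(x) = 1, and match powers of x.
Initial conditions: a_0 = 1, a_1 = 0.
Setting the coefficient of each power of x to zero and solving order by order (substituting the coefficients already found):
  x^0: 2 a_2 + a_0 = 0  ->  2 a_2 = -a_0 = -1  ->  a_2 = -1/2
  x^1: 6 a_3 - a_1 = 0  ->  6 a_3 = a_1 = 0  ->  a_3 = 0
  x^2: 12 a_4 - 3 a_2 = 0  ->  12 a_4 = 3 a_2 = -3/2  ->  a_4 = -1/8
  x^3: 20 a_5 - 5 a_3 = 0  ->  20 a_5 = 5 a_3 = 0  ->  a_5 = 0
Truncated series: y(x) = 1 - (1/2) x^2 - (1/8) x^4 + O(x^6).

a_0 = 1; a_1 = 0; a_2 = -1/2; a_3 = 0; a_4 = -1/8; a_5 = 0


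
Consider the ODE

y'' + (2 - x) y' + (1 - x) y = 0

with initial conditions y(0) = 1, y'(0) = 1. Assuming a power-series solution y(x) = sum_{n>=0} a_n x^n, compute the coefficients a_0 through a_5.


Ansatz: y(x) = sum_{n>=0} a_n x^n, so y'(x) = sum_{n>=1} n a_n x^(n-1) and y''(x) = sum_{n>=2} n(n-1) a_n x^(n-2).
Substitute into P(x) y'' + Q(x) y' + R(x) y = 0 with P(x) = 1, Q(x) = 2 - x, R(x) = 1 - x, and match powers of x.
Initial conditions: a_0 = 1, a_1 = 1.
Setting the coefficient of each power of x to zero and solving order by order (substituting the coefficients already found):
  x^0: 2 a_2 + 2 a_1 + a_0 = 0  ->  2 a_2 = -2 a_1 - a_0 = -3  ->  a_2 = -3/2
  x^1: 6 a_3 + 4 a_2 - a_0 = 0  ->  6 a_3 = -4 a_2 + a_0 = 7  ->  a_3 = 7/6
  x^2: 12 a_4 + 6 a_3 - a_2 - a_1 = 0  ->  12 a_4 = -6 a_3 + a_2 + a_1 = -15/2  ->  a_4 = -5/8
  x^3: 20 a_5 + 8 a_4 - 2 a_3 - a_2 = 0  ->  20 a_5 = -8 a_4 + 2 a_3 + a_2 = 35/6  ->  a_5 = 7/24
Truncated series: y(x) = 1 + x - (3/2) x^2 + (7/6) x^3 - (5/8) x^4 + (7/24) x^5 + O(x^6).

a_0 = 1; a_1 = 1; a_2 = -3/2; a_3 = 7/6; a_4 = -5/8; a_5 = 7/24


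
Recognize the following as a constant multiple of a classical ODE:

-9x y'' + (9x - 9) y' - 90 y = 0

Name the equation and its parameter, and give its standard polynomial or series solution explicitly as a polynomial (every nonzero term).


All three coefficients share the factor -9; dividing through by -9 gives  x y'' + (1 - x) y' + 10 y = 0.
This matches the Laguerre equation x y'' + (1 - x) y' + n y = 0 with n = 10; the polynomial solution is L_10(x).
With y = sum_k a_k x^k, matching x^k gives (k+1)k a_{k+1} + (k+1) a_{k+1} - k a_k + n a_k = 0, i.e. (k+1)^2 a_{k+1} = (k - n) a_k = (k - 10) a_k. The right side vanishes at k = 10, so the series terminates at degree 10.
Standard normalization L_n(0) = 1 gives a_0 = 1. Work upward with a_{k+1} = (k - 10) a_k / (k+1)^2:
  a_1 = (0 - 10)(1) / 1^2 = -10/1 = -10
  a_2 = (1 - 10)(-10) / 2^2 = 90/4 = 45/2
  a_3 = (2 - 10)(45/2) / 3^2 = -180/9 = -20
  a_4 = (3 - 10)(-20) / 4^2 = 140/16 = 35/4
  a_5 = (4 - 10)(35/4) / 5^2 = (-105/2)/25 = -21/10
  a_6 = (5 - 10)(-21/10) / 6^2 = (21/2)/36 = 7/24
  a_7 = (6 - 10)(7/24) / 7^2 = (-7/6)/49 = -1/42
  a_8 = (7 - 10)(-1/42) / 8^2 = (1/14)/64 = 1/896
  a_9 = (8 - 10)(1/896) / 9^2 = (-1/448)/81 = -1/36288
  a_10 = (9 - 10)(-1/36288) / 10^2 = (1/36288)/100 = 1/3628800
Hence L_10(x) = x^10/3628800 - x^9/36288 + x^8/896 - x^7/42 + 7 x^6/24 - 21 x^5/10 + 35 x^4/4 - 20 x^3 + 45 x^2/2 - 10 x + 1.

L_10(x); series = x^10/3628800 - x^9/36288 + x^8/896 - x^7/42 + 7 x^6/24 - 21 x^5/10 + 35 x^4/4 - 20 x^3 + 45 x^2/2 - 10 x + 1


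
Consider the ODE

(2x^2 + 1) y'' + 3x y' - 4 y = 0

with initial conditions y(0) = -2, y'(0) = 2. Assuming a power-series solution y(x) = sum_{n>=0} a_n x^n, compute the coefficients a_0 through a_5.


Ansatz: y(x) = sum_{n>=0} a_n x^n, so y'(x) = sum_{n>=1} n a_n x^(n-1) and y''(x) = sum_{n>=2} n(n-1) a_n x^(n-2).
Substitute into P(x) y'' + Q(x) y' + R(x) y = 0 with P(x) = 2x^2 + 1, Q(x) = 3x, R(x) = -4, and match powers of x.
Initial conditions: a_0 = -2, a_1 = 2.
Setting the coefficient of each power of x to zero and solving order by order (substituting the coefficients already found):
  x^0: 2 a_2 - 4 a_0 = 0  ->  2 a_2 = 4 a_0 = -8  ->  a_2 = -4
  x^1: 6 a_3 - a_1 = 0  ->  6 a_3 = a_1 = 2  ->  a_3 = 1/3
  x^2: 12 a_4 + 6 a_2 = 0  ->  12 a_4 = -6 a_2 = 24  ->  a_4 = 2
  x^3: 20 a_5 + 17 a_3 = 0  ->  20 a_5 = -17 a_3 = -17/3  ->  a_5 = -17/60
Truncated series: y(x) = -2 + 2 x - 4 x^2 + (1/3) x^3 + 2 x^4 - (17/60) x^5 + O(x^6).

a_0 = -2; a_1 = 2; a_2 = -4; a_3 = 1/3; a_4 = 2; a_5 = -17/60


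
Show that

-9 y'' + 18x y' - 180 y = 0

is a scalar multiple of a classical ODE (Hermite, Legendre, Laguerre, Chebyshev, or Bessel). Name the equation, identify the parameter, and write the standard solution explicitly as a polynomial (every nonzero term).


All three coefficients share the factor -9; dividing through by -9 gives  y'' - 2x y' + 20 y = 0.
This matches the Hermite equation y'' - 2x y' + 2n y = 0 with 2n = 20, so n = 10; the polynomial solution is H_10(x).
With y = sum_k a_k x^k, matching x^k gives (k+2)(k+1) a_{k+2} = 2(k - n) a_k = 2(k - 10) a_k. The right side vanishes at k = 10, so the series with the parity of 10 terminates at degree 10.
Standard normalization: leading coefficient of H_n is 2^n, so a_10 = 2^10 = 1024. Work downward with a_k = (k+1)(k+2) a_{k+2} / (2(k - n)):
  a_8 = (9)(10)(1024) / (2(8 - 10)) = 92160/(-4) = -23040
  a_6 = (7)(8)(-23040) / (2(6 - 10)) = -1290240/(-8) = 161280
  a_4 = (5)(6)(161280) / (2(4 - 10)) = 4838400/(-12) = -403200
  a_2 = (3)(4)(-403200) / (2(2 - 10)) = -4838400/(-16) = 302400
  a_0 = (1)(2)(302400) / (2(0 - 10)) = 604800/(-20) = -30240
Hence H_10(x) = 1024 x^10 - 23040 x^8 + 161280 x^6 - 403200 x^4 + 302400 x^2 - 30240.

H_10(x); series = 1024 x^10 - 23040 x^8 + 161280 x^6 - 403200 x^4 + 302400 x^2 - 30240


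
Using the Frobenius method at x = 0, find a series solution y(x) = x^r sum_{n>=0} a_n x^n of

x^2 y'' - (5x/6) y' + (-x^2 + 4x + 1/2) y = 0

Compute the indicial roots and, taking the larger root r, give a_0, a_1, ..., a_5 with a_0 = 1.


Write in Frobenius form y'' + (p(x)/x) y' + (q(x)/x^2) y = 0:
  p(x) = -5/6,  q(x) = -x^2 + 4x + 1/2.
Indicial equation: r(r-1) + (-5/6) r + (1/2) = 0 -> roots r_1 = 3/2, r_2 = 1/3.
Take r = r_1 = 3/2. Let y(x) = x^r sum_{n>=0} a_n x^n with a_0 = 1.
Substitute y = x^r sum a_n x^n and match x^{r+n}. The recurrence is
  D(n) a_n + 4 a_{n-1} - 1 a_{n-2} = 0,  where D(n) = (r+n)(r+n-1) + (-5/6)(r+n) + (1/2).
  a_n = [-4 a_{n-1} + 1 a_{n-2}] / D(n).
Since the indicial polynomial factors as (r - r_1)(r - r_2), D(n) = (r_1 + n - r_1)(r_1 + n - r_2) = n(n + 7/6).
Evaluating step by step (a_0 = 1):
  n = 1: D(1) = 1(1 + 7/6) = 13/6; numerator = -4(1) = -4; a_1 = (-4)/(13/6) = -24/13
  n = 2: D(2) = 2(2 + 7/6) = 19/3; numerator = -4(-24/13) + 1(1) = 109/13; a_2 = (109/13)/(19/3) = 327/247
  n = 3: D(3) = 3(3 + 7/6) = 25/2; numerator = -4(327/247) + 1(-24/13) = -1764/247; a_3 = (-1764/247)/(25/2) = -3528/6175
  n = 4: D(4) = 4(4 + 7/6) = 62/3; numerator = -4(-3528/6175) + 1(327/247) = 1173/325; a_4 = (1173/325)/(62/3) = 3519/20150
  n = 5: D(5) = 5(5 + 7/6) = 185/6; numerator = -4(3519/20150) + 1(-3528/6175) = -48618/38285; a_5 = (-48618/38285)/(185/6) = -7884/191425

r = 3/2; a_0 = 1; a_1 = -24/13; a_2 = 327/247; a_3 = -3528/6175; a_4 = 3519/20150; a_5 = -7884/191425
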